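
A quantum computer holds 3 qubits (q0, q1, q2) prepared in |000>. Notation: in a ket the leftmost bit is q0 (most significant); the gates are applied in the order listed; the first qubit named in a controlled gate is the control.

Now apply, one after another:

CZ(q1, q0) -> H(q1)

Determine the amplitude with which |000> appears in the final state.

|000> carries amplitude sqrt(2)/2 in the final state.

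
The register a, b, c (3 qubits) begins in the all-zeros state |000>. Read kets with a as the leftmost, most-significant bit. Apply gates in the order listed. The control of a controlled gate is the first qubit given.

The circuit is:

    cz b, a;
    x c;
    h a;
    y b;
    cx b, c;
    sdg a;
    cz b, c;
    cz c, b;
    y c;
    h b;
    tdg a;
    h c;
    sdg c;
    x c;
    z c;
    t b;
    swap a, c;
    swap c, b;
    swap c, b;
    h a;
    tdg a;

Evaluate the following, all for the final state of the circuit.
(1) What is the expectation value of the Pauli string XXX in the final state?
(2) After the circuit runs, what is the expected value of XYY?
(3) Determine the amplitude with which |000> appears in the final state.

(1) In the final state, XXX has expectation -sqrt(2)/4. Key observation: gates 18-19 undo each other exactly, leaving only the rest of the circuit to track.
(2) In the final state, XYY has expectation -sqrt(2)/4.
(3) The final state's coefficient on |000> equals 1/4 - I/4.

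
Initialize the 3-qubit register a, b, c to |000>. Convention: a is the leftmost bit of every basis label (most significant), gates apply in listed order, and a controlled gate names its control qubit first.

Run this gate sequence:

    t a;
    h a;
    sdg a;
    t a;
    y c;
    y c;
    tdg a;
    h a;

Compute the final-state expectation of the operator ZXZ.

The observable ZXZ averages to 0. Key observation: gates 4-7 undo each other exactly, leaving only the rest of the circuit to track.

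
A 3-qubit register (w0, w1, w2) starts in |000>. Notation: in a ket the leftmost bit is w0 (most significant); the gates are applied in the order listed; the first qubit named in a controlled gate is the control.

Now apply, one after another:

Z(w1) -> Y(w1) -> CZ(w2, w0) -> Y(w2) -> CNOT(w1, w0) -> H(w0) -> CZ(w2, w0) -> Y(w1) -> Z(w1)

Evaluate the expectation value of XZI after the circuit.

The expectation value of XZI is 1.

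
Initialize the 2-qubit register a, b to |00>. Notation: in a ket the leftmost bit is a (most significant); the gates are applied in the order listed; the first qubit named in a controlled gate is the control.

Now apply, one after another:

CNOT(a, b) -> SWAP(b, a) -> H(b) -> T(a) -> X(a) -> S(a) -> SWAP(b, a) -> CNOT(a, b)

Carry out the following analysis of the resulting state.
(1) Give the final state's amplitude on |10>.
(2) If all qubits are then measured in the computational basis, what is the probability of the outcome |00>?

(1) The final state's coefficient on |10> equals sqrt(2)*I/2.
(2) The probability of measuring |00> is 0.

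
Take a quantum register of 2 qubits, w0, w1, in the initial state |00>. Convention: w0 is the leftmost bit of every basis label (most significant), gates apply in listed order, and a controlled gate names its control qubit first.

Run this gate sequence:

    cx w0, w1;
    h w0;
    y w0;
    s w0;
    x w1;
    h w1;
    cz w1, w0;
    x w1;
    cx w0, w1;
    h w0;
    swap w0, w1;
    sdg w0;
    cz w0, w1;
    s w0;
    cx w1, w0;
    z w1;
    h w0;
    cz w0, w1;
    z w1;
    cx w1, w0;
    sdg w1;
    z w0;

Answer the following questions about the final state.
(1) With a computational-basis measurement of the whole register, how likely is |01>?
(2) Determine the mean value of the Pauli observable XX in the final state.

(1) The probability of measuring |01> is 1/4.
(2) The expectation value of XX is 1.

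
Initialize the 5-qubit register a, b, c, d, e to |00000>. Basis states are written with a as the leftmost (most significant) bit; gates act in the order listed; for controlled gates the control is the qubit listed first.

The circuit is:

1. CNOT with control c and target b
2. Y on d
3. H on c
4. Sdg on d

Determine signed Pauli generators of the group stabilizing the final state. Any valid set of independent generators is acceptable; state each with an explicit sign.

The final state is stabilized by the group generated by +IIXII, +ZIIII, +IZIII, -IIIZI, +IIIIZ; other independent generating sets are equally valid.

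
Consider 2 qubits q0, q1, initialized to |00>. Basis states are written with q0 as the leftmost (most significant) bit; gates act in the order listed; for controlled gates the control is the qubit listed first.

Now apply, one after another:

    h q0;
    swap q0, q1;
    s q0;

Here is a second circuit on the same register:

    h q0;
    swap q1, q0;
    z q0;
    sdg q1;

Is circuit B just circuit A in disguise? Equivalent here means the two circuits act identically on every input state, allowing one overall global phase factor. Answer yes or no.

No, they are not equivalent — no single phase factor reconciles the two unitaries.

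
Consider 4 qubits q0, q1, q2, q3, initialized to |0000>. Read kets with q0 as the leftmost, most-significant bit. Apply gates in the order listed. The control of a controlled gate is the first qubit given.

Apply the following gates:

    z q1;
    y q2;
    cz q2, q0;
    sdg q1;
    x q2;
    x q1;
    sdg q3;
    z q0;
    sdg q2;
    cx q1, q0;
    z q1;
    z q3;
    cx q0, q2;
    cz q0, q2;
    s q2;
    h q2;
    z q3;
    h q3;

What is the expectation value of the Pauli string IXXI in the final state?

The expectation value of IXXI is 0.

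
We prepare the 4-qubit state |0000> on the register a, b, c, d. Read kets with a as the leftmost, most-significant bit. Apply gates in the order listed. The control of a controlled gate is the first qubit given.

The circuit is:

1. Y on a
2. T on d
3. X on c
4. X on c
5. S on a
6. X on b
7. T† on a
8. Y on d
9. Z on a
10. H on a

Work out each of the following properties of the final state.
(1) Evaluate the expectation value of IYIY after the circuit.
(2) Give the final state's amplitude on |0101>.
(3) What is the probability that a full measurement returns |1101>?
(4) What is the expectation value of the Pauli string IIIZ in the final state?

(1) The observable IYIY averages to 0. Key observation: the block from step 3 through step 4 cancels to the identity and can be dropped.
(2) The final state's coefficient on |0101> equals sqrt(2)*exp(I*pi/4)/2.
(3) The probability of measuring |1101> is 1/2.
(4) The observable IIIZ averages to -1.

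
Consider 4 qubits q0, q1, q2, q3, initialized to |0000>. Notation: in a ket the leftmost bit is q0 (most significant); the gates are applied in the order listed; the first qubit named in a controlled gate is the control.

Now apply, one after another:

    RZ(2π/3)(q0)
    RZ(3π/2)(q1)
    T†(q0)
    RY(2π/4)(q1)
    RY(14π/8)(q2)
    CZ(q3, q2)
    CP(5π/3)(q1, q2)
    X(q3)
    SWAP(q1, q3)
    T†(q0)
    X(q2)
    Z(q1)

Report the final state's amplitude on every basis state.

The resulting statevector has amplitude -sqrt(4 - 2*sqrt(2))*exp(11*I*pi/12)/4 on |0100>, -sqrt(4 - 2*sqrt(2))*exp(7*I*pi/12)/4 on |0101>, sqrt(2*sqrt(2) + 4)*exp(11*I*pi/12)/4 on |0110>, sqrt(2*sqrt(2) + 4)*exp(11*I*pi/12)/4 on |0111>, and 0 on every other basis state.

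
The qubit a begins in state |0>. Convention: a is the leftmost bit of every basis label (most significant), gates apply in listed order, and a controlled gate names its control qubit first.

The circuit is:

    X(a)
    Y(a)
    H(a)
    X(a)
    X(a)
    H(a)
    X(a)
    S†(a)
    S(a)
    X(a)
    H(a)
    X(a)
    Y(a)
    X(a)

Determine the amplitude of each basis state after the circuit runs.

After the circuit, the state carries amplitude sqrt(2)/2 on |0>, -sqrt(2)/2 on |1>. Key observation: the block from step 5 through step 12 cancels to the identity and can be dropped.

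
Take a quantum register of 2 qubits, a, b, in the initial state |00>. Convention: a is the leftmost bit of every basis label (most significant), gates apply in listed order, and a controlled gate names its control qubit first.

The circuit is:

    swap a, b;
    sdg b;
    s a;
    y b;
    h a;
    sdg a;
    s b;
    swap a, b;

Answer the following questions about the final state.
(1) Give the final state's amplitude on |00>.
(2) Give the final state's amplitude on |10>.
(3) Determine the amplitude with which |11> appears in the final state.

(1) The final state's coefficient on |00> equals 0.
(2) The amplitude on |10> is -sqrt(2)/2.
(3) The amplitude on |11> is sqrt(2)*I/2.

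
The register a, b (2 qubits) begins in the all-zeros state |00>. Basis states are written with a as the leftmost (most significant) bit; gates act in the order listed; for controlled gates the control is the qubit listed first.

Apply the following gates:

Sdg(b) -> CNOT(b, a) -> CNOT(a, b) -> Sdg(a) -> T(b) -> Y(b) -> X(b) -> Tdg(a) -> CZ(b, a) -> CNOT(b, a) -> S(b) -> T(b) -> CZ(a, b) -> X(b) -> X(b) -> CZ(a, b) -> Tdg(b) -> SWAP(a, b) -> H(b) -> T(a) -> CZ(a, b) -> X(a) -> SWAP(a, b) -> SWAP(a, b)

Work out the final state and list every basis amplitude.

The resulting statevector has amplitude 0 on |00>, 0 on |01>, sqrt(2)*I/2 on |10>, sqrt(2)*I/2 on |11>. Key observation: steps 12-17 multiply out to the identity, so the circuit reduces to the remaining gates.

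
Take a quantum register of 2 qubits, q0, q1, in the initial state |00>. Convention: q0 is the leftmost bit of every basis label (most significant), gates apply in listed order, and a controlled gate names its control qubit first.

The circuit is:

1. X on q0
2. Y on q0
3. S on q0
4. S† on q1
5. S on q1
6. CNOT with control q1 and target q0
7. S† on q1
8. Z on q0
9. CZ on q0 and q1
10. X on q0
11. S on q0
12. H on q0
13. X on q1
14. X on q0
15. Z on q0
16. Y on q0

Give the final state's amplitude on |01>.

|01> carries amplitude sqrt(2)*I/2 in the final state.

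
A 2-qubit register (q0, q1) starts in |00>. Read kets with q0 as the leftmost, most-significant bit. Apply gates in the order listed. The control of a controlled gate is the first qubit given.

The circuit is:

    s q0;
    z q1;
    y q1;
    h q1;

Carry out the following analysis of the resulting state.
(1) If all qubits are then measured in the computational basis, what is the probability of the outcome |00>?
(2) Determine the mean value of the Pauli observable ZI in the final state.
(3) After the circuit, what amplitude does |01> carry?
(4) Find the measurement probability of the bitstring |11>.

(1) A full measurement returns |00> with probability 1/2.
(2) The observable ZI averages to 1.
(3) The final state's coefficient on |01> equals -sqrt(2)*I/2.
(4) Outcome |11> occurs with probability 0.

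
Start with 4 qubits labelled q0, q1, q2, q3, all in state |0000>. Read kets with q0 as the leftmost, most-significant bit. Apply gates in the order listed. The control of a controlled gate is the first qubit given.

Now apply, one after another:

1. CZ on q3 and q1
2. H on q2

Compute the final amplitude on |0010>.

|0010> carries amplitude sqrt(2)/2 in the final state.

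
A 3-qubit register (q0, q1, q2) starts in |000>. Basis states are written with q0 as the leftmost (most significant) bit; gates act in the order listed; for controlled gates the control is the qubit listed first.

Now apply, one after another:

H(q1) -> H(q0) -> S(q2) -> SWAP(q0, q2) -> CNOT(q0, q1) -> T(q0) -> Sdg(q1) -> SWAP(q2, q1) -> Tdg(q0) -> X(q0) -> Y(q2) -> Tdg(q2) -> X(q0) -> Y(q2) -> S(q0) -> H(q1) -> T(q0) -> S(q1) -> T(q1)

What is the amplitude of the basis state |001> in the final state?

The amplitude on |001> is -sqrt(2)*I/2.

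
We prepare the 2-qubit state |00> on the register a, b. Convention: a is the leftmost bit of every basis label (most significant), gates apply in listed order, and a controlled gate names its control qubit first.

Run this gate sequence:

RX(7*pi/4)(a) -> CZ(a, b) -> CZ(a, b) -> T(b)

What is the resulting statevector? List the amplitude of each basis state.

The resulting statevector has amplitude -sqrt(sqrt(2) + 2)/2 on |00>, 0 on |01>, -I*sqrt(2 - sqrt(2))/2 on |10>, 0 on |11>.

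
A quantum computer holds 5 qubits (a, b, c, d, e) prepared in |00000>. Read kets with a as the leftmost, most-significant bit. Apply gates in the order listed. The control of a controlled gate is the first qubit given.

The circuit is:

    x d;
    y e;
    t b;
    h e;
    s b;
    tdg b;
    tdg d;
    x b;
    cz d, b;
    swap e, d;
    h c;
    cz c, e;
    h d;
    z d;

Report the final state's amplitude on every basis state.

The final amplitudes are sqrt(2)*exp(I*pi/4)/2 on |01011>, -sqrt(2)*exp(I*pi/4)/2 on |01111>, and 0 on every other basis state.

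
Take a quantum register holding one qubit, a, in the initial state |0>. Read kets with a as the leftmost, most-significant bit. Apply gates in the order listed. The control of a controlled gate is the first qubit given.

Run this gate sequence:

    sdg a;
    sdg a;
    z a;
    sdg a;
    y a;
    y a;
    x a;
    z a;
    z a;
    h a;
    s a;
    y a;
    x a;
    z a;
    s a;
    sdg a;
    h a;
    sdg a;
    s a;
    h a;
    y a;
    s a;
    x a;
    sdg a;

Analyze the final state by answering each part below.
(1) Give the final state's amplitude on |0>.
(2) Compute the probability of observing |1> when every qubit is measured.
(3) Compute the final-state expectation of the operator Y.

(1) The final state's coefficient on |0> equals -sqrt(2)*I/2.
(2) A full measurement returns |1> with probability 1/2.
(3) The observable Y averages to -1.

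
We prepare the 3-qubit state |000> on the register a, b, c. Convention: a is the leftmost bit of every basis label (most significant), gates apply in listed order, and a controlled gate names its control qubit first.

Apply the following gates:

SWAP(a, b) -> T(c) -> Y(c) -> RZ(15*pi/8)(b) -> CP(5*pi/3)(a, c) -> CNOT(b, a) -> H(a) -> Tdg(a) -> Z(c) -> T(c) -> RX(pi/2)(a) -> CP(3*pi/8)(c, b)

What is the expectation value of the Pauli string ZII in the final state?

In the final state, ZII has expectation -sqrt(2)/2.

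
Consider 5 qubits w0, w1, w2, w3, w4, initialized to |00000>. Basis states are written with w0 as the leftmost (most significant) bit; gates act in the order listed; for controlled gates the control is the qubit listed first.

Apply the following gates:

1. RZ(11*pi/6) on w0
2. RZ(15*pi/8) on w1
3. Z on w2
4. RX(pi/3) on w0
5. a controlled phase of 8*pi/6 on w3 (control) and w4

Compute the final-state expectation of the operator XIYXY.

The expectation value of XIYXY is 0.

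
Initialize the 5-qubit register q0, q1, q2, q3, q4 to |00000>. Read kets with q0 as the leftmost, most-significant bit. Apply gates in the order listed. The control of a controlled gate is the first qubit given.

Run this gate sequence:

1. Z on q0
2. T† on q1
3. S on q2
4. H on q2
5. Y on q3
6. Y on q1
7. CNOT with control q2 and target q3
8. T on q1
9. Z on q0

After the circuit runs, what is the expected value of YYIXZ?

The observable YYIXZ averages to 0.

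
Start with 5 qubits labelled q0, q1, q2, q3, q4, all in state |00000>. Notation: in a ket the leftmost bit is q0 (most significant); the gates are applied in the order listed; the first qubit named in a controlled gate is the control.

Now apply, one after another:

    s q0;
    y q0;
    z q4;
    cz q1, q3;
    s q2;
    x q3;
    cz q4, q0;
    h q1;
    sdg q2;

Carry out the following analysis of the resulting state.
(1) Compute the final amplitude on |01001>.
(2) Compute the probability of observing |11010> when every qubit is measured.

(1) The amplitude on |01001> is 0.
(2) A full measurement returns |11010> with probability 1/2.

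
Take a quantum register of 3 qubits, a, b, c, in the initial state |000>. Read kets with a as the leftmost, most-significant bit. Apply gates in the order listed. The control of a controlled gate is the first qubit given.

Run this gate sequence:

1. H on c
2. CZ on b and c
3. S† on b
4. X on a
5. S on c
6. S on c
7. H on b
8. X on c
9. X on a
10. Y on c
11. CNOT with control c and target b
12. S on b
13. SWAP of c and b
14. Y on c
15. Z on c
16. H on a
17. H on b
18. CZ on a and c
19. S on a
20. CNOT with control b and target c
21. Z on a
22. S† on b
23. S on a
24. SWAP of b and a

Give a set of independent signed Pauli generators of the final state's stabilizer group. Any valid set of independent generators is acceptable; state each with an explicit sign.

The final state is stabilized by the group generated by +IXZ, -IZY, +ZII; other independent generating sets are equally valid.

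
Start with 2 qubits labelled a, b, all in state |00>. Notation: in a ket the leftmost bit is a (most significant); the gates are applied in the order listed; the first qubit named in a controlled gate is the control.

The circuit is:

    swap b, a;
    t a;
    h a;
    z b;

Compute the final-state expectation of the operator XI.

The expectation value of XI is 1.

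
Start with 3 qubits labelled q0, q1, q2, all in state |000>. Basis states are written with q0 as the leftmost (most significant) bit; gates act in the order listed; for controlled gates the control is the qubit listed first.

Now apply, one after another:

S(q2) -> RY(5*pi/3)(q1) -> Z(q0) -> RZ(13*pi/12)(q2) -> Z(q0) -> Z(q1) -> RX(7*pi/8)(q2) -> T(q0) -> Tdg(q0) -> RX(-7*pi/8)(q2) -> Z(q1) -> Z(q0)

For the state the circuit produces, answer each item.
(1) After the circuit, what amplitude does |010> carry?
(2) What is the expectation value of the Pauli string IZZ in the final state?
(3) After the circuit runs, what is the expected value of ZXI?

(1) The amplitude on |010> is -exp(11*I*pi/24)/2.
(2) The observable IZZ averages to 1/2.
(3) In the final state, ZXI has expectation -sqrt(3)/2.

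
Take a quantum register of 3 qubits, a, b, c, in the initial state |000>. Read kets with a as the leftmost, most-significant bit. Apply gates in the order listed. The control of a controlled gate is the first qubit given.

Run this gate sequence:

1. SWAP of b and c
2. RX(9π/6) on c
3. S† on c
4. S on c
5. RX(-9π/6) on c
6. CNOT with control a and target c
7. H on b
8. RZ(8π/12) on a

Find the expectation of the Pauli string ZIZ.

The observable ZIZ averages to 1. Key observation: gates 2-5 undo each other exactly, leaving only the rest of the circuit to track.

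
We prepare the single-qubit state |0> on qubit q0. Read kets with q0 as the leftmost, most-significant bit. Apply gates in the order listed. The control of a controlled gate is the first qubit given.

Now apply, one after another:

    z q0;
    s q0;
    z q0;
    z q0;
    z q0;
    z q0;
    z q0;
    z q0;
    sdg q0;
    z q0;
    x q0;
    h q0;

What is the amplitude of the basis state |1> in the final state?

The final state's coefficient on |1> equals -sqrt(2)/2.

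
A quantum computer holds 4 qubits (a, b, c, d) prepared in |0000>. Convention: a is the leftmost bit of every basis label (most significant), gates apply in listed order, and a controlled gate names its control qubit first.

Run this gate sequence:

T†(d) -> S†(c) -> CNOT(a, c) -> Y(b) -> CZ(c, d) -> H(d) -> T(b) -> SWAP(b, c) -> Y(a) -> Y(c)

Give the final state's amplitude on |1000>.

The amplitude on |1000> is sqrt(2)*exp(3*I*pi/4)/2.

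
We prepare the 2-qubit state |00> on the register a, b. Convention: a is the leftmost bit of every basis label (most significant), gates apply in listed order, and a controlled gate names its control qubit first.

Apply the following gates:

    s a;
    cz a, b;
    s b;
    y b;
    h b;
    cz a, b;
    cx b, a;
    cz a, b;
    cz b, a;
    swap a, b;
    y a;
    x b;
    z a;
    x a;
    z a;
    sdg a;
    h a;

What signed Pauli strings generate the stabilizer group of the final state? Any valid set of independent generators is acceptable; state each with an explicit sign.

One valid set of independent stabilizer generators is -XZ, +ZY (any independent generating set of the same group is equally correct).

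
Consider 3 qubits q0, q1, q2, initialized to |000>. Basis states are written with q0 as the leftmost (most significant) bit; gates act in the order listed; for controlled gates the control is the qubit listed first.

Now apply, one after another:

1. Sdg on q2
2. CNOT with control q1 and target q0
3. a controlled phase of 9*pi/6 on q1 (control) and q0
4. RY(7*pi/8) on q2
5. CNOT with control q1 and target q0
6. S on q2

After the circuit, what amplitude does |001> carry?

The amplitude on |001> is I*cos(pi/16).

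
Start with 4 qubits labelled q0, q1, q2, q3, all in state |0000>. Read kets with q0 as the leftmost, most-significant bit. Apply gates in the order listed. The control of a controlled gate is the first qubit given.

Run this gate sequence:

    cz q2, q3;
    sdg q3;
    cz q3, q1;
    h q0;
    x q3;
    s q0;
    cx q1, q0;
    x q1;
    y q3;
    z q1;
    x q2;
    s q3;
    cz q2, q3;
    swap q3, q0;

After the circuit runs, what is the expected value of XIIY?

In the final state, XIIY has expectation 0.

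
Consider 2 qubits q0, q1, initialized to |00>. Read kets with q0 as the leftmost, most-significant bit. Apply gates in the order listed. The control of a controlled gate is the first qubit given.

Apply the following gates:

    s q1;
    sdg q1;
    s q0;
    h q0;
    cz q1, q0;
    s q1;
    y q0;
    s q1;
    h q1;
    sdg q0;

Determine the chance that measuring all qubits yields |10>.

The probability of measuring |10> is 1/4.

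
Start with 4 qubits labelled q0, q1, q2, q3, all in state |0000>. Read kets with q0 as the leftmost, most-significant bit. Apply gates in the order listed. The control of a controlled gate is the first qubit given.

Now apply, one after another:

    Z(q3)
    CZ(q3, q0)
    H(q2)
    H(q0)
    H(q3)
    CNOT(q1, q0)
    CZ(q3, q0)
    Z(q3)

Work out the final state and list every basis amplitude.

The resulting statevector has amplitude sqrt(2)/4 on |0000>, -sqrt(2)/4 on |0001>, sqrt(2)/4 on |0010>, -sqrt(2)/4 on |0011>, 0 on |0100>, 0 on |0101>, 0 on |0110>, 0 on |0111>, sqrt(2)/4 on |1000>, sqrt(2)/4 on |1001>, sqrt(2)/4 on |1010>, sqrt(2)/4 on |1011>, 0 on |1100>, 0 on |1101>, 0 on |1110>, 0 on |1111>.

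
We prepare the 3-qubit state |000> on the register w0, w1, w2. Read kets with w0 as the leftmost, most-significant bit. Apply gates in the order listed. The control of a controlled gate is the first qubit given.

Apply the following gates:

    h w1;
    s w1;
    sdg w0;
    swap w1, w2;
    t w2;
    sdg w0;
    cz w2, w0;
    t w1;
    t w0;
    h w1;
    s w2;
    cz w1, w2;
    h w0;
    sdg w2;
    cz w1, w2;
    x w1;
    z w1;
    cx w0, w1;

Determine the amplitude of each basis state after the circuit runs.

After the circuit, the state carries amplitude sqrt(2)/4 on |000>, sqrt(2)*exp(3*I*pi/4)/4 on |001>, -sqrt(2)/4 on |010>, -sqrt(2)*exp(3*I*pi/4)/4 on |011>, -sqrt(2)/4 on |100>, -sqrt(2)*exp(3*I*pi/4)/4 on |101>, sqrt(2)/4 on |110>, sqrt(2)*exp(3*I*pi/4)/4 on |111>.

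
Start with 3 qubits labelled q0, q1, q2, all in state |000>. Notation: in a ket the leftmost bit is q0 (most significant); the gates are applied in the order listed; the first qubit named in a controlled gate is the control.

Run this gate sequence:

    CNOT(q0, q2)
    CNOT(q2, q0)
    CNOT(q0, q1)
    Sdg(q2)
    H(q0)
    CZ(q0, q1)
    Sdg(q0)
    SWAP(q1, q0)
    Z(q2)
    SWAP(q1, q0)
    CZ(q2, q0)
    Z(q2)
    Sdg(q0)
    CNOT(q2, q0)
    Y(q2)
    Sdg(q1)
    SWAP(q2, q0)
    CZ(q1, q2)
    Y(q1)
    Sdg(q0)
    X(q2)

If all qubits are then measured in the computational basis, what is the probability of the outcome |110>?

A full measurement returns |110> with probability 1/2.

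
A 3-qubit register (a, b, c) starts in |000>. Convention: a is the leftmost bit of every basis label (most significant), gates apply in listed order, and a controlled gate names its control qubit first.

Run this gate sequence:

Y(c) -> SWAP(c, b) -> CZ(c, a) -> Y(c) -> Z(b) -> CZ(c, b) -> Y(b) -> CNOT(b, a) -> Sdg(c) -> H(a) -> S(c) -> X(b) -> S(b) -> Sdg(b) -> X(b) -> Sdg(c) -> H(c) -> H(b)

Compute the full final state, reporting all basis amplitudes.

After the circuit, the state carries amplitude sqrt(2)/4 on |000>, -sqrt(2)/4 on |001>, sqrt(2)/4 on |010>, -sqrt(2)/4 on |011>, sqrt(2)/4 on |100>, -sqrt(2)/4 on |101>, sqrt(2)/4 on |110>, -sqrt(2)/4 on |111>. Key observation: gates 11-16 undo each other exactly, leaving only the rest of the circuit to track.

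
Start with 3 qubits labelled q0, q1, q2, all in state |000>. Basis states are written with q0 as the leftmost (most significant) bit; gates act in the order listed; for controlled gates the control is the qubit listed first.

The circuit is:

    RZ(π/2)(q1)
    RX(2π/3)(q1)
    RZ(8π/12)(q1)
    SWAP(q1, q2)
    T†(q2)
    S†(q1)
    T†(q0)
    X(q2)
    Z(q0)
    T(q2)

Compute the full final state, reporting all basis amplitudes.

The resulting statevector has amplitude -sqrt(3)*exp(I*pi/3)/2 on |000>, -exp(2*I*pi/3)/2 on |001>, and 0 on every other basis state.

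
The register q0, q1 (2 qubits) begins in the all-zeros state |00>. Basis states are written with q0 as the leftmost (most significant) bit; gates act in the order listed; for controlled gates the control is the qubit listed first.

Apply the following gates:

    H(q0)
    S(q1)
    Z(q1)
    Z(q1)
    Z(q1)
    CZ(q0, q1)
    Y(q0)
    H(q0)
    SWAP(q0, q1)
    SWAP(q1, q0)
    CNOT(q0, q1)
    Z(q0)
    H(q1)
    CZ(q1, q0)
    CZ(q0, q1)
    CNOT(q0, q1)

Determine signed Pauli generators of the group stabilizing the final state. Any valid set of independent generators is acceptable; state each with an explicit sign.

One valid set of independent stabilizer generators is -IX, -ZI (any independent generating set of the same group is equally correct).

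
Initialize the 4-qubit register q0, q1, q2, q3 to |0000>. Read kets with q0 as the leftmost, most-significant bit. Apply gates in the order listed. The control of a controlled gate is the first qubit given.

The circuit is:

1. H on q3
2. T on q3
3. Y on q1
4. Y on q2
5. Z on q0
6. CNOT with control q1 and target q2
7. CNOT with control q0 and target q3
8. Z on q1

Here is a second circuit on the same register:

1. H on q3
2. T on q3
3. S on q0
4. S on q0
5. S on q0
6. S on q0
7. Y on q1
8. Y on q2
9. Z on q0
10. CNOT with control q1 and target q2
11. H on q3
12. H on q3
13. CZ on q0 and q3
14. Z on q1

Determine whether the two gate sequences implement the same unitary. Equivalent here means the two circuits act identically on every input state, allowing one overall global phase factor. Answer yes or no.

No: there is an input state on which the two circuits produce genuinely different outputs (not merely differing by a phase).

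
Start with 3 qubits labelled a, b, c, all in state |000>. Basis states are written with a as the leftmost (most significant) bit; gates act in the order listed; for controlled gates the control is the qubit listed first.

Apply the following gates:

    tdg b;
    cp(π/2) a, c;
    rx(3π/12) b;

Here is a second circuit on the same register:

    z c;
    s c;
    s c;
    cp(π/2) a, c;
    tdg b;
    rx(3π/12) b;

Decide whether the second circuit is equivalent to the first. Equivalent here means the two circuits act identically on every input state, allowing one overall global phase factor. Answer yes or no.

Yes, they are equivalent — the unitaries differ by at most a global phase.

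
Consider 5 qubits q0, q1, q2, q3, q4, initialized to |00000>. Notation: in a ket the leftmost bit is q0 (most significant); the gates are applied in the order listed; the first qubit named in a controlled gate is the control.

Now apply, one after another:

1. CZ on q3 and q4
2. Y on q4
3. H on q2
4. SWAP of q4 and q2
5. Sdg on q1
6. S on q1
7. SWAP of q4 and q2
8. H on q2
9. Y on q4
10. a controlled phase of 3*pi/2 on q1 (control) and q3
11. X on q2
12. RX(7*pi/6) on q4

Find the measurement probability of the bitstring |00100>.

The probability of measuring |00100> is 1/2 - sqrt(3)/4. Key observation: steps 2-9 multiply out to the identity, so the circuit reduces to the remaining gates.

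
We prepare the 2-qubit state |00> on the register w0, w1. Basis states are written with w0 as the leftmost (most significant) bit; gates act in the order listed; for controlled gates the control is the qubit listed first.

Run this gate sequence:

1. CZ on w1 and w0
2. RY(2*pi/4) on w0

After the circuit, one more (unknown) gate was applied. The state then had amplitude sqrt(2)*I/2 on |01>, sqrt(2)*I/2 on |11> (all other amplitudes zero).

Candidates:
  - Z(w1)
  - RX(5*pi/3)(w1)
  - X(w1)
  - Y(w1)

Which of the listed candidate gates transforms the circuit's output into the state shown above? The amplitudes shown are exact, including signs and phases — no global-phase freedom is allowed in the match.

The unique candidate consistent with the amplitudes is Y(w1).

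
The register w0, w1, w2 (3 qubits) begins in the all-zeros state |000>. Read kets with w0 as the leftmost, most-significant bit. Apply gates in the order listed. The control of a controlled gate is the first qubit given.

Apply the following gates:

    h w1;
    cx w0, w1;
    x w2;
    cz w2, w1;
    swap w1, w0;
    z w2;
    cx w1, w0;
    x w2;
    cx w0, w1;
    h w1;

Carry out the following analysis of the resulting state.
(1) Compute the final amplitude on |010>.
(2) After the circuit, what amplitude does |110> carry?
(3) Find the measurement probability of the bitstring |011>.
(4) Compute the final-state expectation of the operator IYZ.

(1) The final state's coefficient on |010> equals -1/2.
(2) The amplitude on |110> is -1/2.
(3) Outcome |011> occurs with probability 0.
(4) The expectation value of IYZ is 0.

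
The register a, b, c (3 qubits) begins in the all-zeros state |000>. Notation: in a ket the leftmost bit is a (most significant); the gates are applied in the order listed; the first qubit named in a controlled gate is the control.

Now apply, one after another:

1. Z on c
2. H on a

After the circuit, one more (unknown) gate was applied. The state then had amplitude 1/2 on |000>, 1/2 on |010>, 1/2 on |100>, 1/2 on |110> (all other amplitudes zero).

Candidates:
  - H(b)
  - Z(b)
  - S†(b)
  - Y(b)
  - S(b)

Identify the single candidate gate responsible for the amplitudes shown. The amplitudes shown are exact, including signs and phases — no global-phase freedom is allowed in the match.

The unique candidate consistent with the amplitudes is H(b).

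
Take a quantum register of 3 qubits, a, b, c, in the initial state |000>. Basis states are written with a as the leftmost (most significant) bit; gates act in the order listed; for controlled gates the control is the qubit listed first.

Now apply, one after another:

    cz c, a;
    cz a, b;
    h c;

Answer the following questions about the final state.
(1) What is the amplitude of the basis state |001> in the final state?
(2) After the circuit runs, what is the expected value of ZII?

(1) The amplitude on |001> is sqrt(2)/2.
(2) In the final state, ZII has expectation 1.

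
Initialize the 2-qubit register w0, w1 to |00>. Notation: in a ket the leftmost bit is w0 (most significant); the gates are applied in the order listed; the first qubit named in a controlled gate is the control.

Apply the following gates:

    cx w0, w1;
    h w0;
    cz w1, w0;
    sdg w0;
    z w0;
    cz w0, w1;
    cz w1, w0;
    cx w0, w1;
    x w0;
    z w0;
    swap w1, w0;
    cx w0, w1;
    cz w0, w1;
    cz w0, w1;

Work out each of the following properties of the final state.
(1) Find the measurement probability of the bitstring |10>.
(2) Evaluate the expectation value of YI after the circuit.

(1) Outcome |10> occurs with probability 0.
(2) The expectation value of YI is -1.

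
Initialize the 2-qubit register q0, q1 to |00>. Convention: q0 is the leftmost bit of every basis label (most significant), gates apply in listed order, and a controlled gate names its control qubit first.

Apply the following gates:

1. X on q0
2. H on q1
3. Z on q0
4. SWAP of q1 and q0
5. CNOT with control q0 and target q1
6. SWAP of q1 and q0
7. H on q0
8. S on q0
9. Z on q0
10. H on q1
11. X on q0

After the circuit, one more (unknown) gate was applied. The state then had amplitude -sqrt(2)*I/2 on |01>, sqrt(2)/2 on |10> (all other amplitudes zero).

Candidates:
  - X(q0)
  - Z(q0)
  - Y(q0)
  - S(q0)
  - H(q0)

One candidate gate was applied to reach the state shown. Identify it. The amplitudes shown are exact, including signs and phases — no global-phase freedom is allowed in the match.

It was Z(q0) that produced the state shown.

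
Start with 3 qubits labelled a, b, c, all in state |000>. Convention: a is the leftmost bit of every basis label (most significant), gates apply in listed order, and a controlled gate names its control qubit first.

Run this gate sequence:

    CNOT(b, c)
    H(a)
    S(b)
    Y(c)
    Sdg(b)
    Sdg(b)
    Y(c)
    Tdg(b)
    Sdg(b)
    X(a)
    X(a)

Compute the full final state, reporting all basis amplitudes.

After the circuit, the state carries amplitude sqrt(2)/2 on |000>, sqrt(2)/2 on |100>, and 0 on every other basis state. Key observation: steps 10-11 multiply out to the identity, so the circuit reduces to the remaining gates.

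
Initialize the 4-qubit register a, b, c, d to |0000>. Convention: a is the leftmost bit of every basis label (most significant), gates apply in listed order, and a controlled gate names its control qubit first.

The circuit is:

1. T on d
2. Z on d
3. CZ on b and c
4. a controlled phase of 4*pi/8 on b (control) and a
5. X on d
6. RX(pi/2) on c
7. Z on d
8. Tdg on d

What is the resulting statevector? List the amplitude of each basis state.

The resulting statevector has amplitude sqrt(2)*exp(3*I*pi/4)/2 on |0001>, sqrt(2)*exp(I*pi/4)/2 on |0011>, and 0 on every other basis state.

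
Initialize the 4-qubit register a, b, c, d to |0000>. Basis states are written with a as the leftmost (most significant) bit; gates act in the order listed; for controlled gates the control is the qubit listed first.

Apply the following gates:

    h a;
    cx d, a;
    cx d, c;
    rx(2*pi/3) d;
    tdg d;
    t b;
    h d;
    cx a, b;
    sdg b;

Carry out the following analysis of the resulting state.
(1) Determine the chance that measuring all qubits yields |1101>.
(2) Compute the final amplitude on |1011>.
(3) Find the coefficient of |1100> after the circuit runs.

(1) A full measurement returns |1101> with probability sqrt(6)/16 + 1/4.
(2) |1011> carries amplitude 0 in the final state.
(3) The amplitude on |1100> is -I/4 + sqrt(3)*exp(3*I*pi/4)/4.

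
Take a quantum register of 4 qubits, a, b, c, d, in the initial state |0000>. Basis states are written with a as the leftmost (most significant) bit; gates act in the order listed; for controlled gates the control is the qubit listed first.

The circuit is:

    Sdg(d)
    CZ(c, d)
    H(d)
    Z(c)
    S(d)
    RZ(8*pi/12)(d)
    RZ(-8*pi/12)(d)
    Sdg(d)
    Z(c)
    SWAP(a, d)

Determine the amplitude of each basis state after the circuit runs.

The final amplitudes are sqrt(2)/2 on |0000>, sqrt(2)/2 on |1000>, and 0 on every other basis state. Key observation: steps 4-9 multiply out to the identity, so the circuit reduces to the remaining gates.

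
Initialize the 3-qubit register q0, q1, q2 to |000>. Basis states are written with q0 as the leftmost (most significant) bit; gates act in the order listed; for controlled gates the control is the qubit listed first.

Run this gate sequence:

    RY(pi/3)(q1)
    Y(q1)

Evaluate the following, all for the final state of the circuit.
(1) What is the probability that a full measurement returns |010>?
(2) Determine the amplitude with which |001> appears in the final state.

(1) Outcome |010> occurs with probability 3/4.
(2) |001> carries amplitude 0 in the final state.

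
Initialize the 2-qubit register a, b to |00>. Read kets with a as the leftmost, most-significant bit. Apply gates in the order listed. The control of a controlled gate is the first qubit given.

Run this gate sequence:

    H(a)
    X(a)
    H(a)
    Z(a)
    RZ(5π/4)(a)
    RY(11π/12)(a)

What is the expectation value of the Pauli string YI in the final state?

The observable YI averages to 0. Key observation: steps 1-4 multiply out to the identity, so the circuit reduces to the remaining gates.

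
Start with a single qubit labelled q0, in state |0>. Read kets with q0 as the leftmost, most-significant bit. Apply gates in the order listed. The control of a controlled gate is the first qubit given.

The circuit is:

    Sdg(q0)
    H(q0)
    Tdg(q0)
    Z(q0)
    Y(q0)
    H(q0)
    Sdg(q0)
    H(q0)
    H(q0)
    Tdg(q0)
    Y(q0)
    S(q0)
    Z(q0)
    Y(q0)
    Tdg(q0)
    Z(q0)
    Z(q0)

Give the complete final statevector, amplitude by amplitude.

The final amplitudes are 1/2 - exp(3*I*pi/4)/2 on |0>, -exp(I*pi/4)/2 + I/2 on |1>.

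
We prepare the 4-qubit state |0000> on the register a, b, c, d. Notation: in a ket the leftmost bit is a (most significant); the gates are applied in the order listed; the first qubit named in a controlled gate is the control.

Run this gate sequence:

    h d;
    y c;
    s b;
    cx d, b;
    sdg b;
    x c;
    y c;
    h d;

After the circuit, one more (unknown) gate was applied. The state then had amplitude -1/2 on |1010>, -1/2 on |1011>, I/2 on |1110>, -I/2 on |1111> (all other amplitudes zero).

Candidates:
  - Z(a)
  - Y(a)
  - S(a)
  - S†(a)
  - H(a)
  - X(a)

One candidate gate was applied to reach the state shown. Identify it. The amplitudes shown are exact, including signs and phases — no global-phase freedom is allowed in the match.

It was X(a) that produced the state shown.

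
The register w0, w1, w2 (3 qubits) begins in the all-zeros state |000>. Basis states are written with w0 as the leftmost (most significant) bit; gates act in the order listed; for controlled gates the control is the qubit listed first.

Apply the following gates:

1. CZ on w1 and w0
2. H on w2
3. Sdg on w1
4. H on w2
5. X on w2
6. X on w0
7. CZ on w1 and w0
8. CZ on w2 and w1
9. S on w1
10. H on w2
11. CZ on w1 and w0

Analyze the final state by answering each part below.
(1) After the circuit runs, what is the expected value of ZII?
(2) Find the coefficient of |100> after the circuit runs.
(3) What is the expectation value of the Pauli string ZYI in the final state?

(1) The expectation value of ZII is -1.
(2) The amplitude on |100> is sqrt(2)/2.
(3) The expectation value of ZYI is 0.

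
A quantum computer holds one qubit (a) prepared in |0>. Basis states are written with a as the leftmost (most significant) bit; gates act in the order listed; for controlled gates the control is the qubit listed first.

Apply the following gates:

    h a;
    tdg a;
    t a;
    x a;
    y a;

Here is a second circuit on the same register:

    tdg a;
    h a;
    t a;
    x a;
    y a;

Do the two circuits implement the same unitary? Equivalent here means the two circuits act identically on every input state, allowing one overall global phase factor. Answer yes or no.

No: there is an input state on which the two circuits produce genuinely different outputs (not merely differing by a phase).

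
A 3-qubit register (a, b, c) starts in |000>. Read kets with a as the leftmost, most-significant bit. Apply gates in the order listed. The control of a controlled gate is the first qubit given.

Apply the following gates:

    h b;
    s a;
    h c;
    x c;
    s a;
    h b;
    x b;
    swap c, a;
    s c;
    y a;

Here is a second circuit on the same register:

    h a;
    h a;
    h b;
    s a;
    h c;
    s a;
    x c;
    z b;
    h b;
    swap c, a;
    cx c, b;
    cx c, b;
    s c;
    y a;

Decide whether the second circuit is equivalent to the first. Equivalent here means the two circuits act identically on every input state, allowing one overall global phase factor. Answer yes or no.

Yes: on every input state the two circuits agree up to one overall phase factor.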